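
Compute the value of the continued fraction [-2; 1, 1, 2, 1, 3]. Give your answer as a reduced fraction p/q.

-37/26

a_0 = -2: -2/1
a_1 = 1: -1/1
a_2 = 1: -3/2
a_3 = 2: -7/5
a_4 = 1: -10/7
a_5 = 3: -37/26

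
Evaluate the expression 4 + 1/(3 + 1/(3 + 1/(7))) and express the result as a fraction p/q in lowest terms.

Use the convergent recurrence hₖ = aₖ·hₖ₋₁ + hₖ₋₂ (and likewise for the denominators kₖ):
a_0 = 4: 4/1
a_1 = 3: 13/3
a_2 = 3: 43/10
a_3 = 7: 314/73

314/73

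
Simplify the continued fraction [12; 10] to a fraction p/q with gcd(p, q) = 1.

Work from the innermost term outward:
Start with 10.
12 + 1/(10/1) = 12 + 1/10 = 121/10

121/10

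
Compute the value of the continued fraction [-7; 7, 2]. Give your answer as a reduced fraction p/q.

-103/15

a_0 = -7: -7/1
a_1 = 7: -48/7
a_2 = 2: -103/15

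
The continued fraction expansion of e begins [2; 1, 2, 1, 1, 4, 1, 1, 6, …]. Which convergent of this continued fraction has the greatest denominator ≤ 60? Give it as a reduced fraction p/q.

106/39

a_0 = 2: 2/1  (≤ bound)
a_1 = 1: 3/1  (≤ bound)
a_2 = 2: 8/3  (≤ bound)
a_3 = 1: 11/4  (≤ bound)
a_4 = 1: 19/7  (≤ bound)
a_5 = 4: 87/32  (≤ bound)
a_6 = 1: 106/39  (≤ bound)
a_7 = 1: 193/71  (> 60, stop)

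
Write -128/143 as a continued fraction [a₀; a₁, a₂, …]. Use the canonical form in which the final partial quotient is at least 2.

[-1; 9, 1, 1, 7]

-128 = -1·143 + 15, so a_0 = -1
143 = 9·15 + 8, so a_1 = 9
15 = 1·8 + 7, so a_2 = 1
8 = 1·7 + 1, so a_3 = 1
7 = 7·1 + 0, so a_4 = 7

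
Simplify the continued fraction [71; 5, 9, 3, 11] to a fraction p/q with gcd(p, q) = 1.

Starting at the tail and folding back:
Start with 11.
3 + 1/(11/1) = 3 + 1/11 = 34/11
9 + 1/(34/11) = 9 + 11/34 = 317/34
5 + 1/(317/34) = 5 + 34/317 = 1619/317
71 + 1/(1619/317) = 71 + 317/1619 = 115266/1619

115266/1619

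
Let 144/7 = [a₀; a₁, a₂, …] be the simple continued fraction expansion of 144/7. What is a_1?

144 ÷ 7 → quotient 20, remainder 4
7 ÷ 4 → quotient 1, remainder 3

1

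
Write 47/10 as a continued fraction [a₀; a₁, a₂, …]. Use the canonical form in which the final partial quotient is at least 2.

[4; 1, 2, 3]

Apply division with remainder until the remainder is 0:
47 = 4·10 + 7, so a_0 = 4
10 = 1·7 + 3, so a_1 = 1
7 = 2·3 + 1, so a_2 = 2
3 = 3·1 + 0, so a_3 = 3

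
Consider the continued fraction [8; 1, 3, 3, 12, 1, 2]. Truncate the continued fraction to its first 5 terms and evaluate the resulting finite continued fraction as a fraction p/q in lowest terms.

Use the convergent recurrence hₖ = aₖ·hₖ₋₁ + hₖ₋₂ (and likewise for the denominators kₖ):
a_0 = 8: 8/1
a_1 = 1: 9/1
a_2 = 3: 35/4
a_3 = 3: 114/13
a_4 = 12: 1403/160

1403/160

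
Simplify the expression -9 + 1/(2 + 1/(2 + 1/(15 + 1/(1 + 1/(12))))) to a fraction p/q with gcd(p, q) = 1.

-9122/1061

Starting at the tail and folding back:
Start with 12.
1 + 1/(12/1) = 1 + 1/12 = 13/12
15 + 1/(13/12) = 15 + 12/13 = 207/13
2 + 1/(207/13) = 2 + 13/207 = 427/207
2 + 1/(427/207) = 2 + 207/427 = 1061/427
-9 + 1/(1061/427) = -9 + 427/1061 = -9122/1061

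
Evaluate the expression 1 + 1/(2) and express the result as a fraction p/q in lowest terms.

3/2

Starting at the tail and folding back:
Start with 2.
1 + 1/(2/1) = 1 + 1/2 = 3/2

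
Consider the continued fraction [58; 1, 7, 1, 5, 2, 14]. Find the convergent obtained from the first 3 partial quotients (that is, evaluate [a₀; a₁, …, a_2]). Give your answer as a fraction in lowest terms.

471/8

a_0 = 58: 58/1
a_1 = 1: 59/1
a_2 = 7: 471/8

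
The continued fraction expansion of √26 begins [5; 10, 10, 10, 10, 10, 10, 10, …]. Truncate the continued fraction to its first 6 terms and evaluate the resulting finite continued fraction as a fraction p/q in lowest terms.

530451/104030

Start with 10.
10 + 1/(10/1) = 10 + 1/10 = 101/10
10 + 1/(101/10) = 10 + 10/101 = 1020/101
10 + 1/(1020/101) = 10 + 101/1020 = 10301/1020
10 + 1/(10301/1020) = 10 + 1020/10301 = 104030/10301
5 + 1/(104030/10301) = 5 + 10301/104030 = 530451/104030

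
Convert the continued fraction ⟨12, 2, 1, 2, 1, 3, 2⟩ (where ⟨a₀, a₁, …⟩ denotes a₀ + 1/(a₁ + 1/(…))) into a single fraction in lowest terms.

Start with 2.
3 + 1/(2/1) = 3 + 1/2 = 7/2
1 + 1/(7/2) = 1 + 2/7 = 9/7
2 + 1/(9/7) = 2 + 7/9 = 25/9
1 + 1/(25/9) = 1 + 9/25 = 34/25
2 + 1/(34/25) = 2 + 25/34 = 93/34
12 + 1/(93/34) = 12 + 34/93 = 1150/93

1150/93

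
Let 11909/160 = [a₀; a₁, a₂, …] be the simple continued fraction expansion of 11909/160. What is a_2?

Repeatedly divide and take the remainder:
11909 ÷ 160 → quotient 74, remainder 69
160 ÷ 69 → quotient 2, remainder 22
69 ÷ 22 → quotient 3, remainder 3

3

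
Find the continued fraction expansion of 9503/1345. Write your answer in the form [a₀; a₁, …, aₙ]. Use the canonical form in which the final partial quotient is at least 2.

9503 = 7·1345 + 88, so a_0 = 7
1345 = 15·88 + 25, so a_1 = 15
88 = 3·25 + 13, so a_2 = 3
25 = 1·13 + 12, so a_3 = 1
13 = 1·12 + 1, so a_4 = 1
12 = 12·1 + 0, so a_5 = 12

[7; 15, 3, 1, 1, 12]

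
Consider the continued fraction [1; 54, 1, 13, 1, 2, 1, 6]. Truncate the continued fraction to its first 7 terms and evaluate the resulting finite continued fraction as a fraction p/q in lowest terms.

Compute successive convergents:
a_0 = 1: 1/1
a_1 = 54: 55/54
a_2 = 1: 56/55
a_3 = 13: 783/769
a_4 = 1: 839/824
a_5 = 2: 2461/2417
a_6 = 1: 3300/3241

3300/3241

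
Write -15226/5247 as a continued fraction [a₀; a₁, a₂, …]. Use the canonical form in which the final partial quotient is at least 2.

Apply division with remainder until the remainder is 0:
-15226 ÷ 5247 → quotient -3, remainder 515
5247 ÷ 515 → quotient 10, remainder 97
515 ÷ 97 → quotient 5, remainder 30
97 ÷ 30 → quotient 3, remainder 7
30 ÷ 7 → quotient 4, remainder 2
7 ÷ 2 → quotient 3, remainder 1
2 ÷ 1 → quotient 2, remainder 0

[-3; 10, 5, 3, 4, 3, 2]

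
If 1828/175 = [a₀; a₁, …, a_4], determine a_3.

9

⌊1828/175⌋ = 10, remainder 78
⌊175/78⌋ = 2, remainder 19
⌊78/19⌋ = 4, remainder 2
⌊19/2⌋ = 9, remainder 1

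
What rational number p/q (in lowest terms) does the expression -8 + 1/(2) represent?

Compute successive convergents:
a_0 = -8: -8/1
a_1 = 2: -15/2

-15/2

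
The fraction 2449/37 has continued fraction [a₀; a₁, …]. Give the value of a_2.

Run the Euclidean algorithm, recording each quotient:
2449 ÷ 37 → quotient 66, remainder 7
37 ÷ 7 → quotient 5, remainder 2
7 ÷ 2 → quotient 3, remainder 1

3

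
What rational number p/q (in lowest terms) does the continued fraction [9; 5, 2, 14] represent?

Compute successive convergents:
a_0 = 9: 9/1
a_1 = 5: 46/5
a_2 = 2: 101/11
a_3 = 14: 1460/159

1460/159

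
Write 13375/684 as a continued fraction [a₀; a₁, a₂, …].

[19; 1, 1, 4, 8, 4, 2]

Run the Euclidean algorithm, recording each quotient:
13375 ÷ 684 → quotient 19, remainder 379
684 ÷ 379 → quotient 1, remainder 305
379 ÷ 305 → quotient 1, remainder 74
305 ÷ 74 → quotient 4, remainder 9
74 ÷ 9 → quotient 8, remainder 2
9 ÷ 2 → quotient 4, remainder 1
2 ÷ 1 → quotient 2, remainder 0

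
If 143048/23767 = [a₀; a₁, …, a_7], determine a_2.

3

⌊143048/23767⌋ = 6, remainder 446
⌊23767/446⌋ = 53, remainder 129
⌊446/129⌋ = 3, remainder 59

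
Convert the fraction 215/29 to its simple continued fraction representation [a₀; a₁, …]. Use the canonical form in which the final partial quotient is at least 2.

[7; 2, 2, 2, 2]

Repeatedly divide and take the remainder:
215 ÷ 29 → quotient 7, remainder 12
29 ÷ 12 → quotient 2, remainder 5
12 ÷ 5 → quotient 2, remainder 2
5 ÷ 2 → quotient 2, remainder 1
2 ÷ 1 → quotient 2, remainder 0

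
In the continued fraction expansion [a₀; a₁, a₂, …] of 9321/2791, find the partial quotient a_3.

⌊9321/2791⌋ = 3, remainder 948
⌊2791/948⌋ = 2, remainder 895
⌊948/895⌋ = 1, remainder 53
⌊895/53⌋ = 16, remainder 47

16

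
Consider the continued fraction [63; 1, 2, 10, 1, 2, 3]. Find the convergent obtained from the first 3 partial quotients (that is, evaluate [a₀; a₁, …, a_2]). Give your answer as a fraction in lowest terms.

a_0 = 63: 63/1
a_1 = 1: 64/1
a_2 = 2: 191/3

191/3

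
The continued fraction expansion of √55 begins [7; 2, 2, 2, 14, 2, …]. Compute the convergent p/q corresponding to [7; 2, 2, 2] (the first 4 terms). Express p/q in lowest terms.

89/12

Collapse the nested fraction from the inside out:
Start with 2.
2 + 1/(2/1) = 2 + 1/2 = 5/2
2 + 1/(5/2) = 2 + 2/5 = 12/5
7 + 1/(12/5) = 7 + 5/12 = 89/12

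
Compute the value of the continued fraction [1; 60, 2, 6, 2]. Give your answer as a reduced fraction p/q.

a_0 = 1: 1/1
a_1 = 60: 61/60
a_2 = 2: 123/121
a_3 = 6: 799/786
a_4 = 2: 1721/1693

1721/1693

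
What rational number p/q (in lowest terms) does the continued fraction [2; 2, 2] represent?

12/5

Use the convergent recurrence hₖ = aₖ·hₖ₋₁ + hₖ₋₂ (and likewise for the denominators kₖ):
a_0 = 2: 2/1
a_1 = 2: 5/2
a_2 = 2: 12/5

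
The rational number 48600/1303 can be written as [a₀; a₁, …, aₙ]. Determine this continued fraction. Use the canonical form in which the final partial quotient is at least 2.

⌊48600/1303⌋ = 37, remainder 389
⌊1303/389⌋ = 3, remainder 136
⌊389/136⌋ = 2, remainder 117
⌊136/117⌋ = 1, remainder 19
⌊117/19⌋ = 6, remainder 3
⌊19/3⌋ = 6, remainder 1
⌊3/1⌋ = 3, remainder 0

[37; 3, 2, 1, 6, 6, 3]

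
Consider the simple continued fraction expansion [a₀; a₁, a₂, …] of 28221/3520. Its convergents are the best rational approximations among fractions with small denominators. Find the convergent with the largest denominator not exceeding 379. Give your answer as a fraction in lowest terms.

List convergents until the denominator exceeds the bound:
a_0 = 8: 8/1  (≤ bound)
a_1 = 57: 457/57  (≤ bound)
a_2 = 1: 465/58  (≤ bound)
a_3 = 2: 1387/173  (≤ bound)
a_4 = 2: 3239/404  (> 379, stop)

1387/173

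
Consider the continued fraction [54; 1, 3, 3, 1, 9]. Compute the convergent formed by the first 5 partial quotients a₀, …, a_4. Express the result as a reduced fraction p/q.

931/17

Build up convergents one term at a time:
a_0 = 54: 54/1
a_1 = 1: 55/1
a_2 = 3: 219/4
a_3 = 3: 712/13
a_4 = 1: 931/17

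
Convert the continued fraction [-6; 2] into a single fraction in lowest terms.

-11/2

a_0 = -6: -6/1
a_1 = 2: -11/2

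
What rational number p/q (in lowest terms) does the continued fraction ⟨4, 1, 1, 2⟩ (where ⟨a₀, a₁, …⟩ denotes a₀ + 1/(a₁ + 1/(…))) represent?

Start with 2.
1 + 1/(2/1) = 1 + 1/2 = 3/2
1 + 1/(3/2) = 1 + 2/3 = 5/3
4 + 1/(5/3) = 4 + 3/5 = 23/5

23/5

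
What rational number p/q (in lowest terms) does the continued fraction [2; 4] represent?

9/4

Compute successive convergents:
a_0 = 2: 2/1
a_1 = 4: 9/4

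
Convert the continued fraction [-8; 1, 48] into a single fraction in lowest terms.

-344/49

a_0 = -8: -8/1
a_1 = 1: -7/1
a_2 = 48: -344/49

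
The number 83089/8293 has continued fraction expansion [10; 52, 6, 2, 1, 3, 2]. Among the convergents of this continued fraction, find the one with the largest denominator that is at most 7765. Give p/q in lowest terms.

36580/3651

a_0 = 10: 10/1  (≤ bound)
a_1 = 52: 521/52  (≤ bound)
a_2 = 6: 3136/313  (≤ bound)
a_3 = 2: 6793/678  (≤ bound)
a_4 = 1: 9929/991  (≤ bound)
a_5 = 3: 36580/3651  (≤ bound)
a_6 = 2: 83089/8293  (> 7765, stop)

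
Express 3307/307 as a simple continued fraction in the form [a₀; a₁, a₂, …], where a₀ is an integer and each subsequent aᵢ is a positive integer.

3307 ÷ 307 → quotient 10, remainder 237
307 ÷ 237 → quotient 1, remainder 70
237 ÷ 70 → quotient 3, remainder 27
70 ÷ 27 → quotient 2, remainder 16
27 ÷ 16 → quotient 1, remainder 11
16 ÷ 11 → quotient 1, remainder 5
11 ÷ 5 → quotient 2, remainder 1
5 ÷ 1 → quotient 5, remainder 0

[10; 1, 3, 2, 1, 1, 2, 5]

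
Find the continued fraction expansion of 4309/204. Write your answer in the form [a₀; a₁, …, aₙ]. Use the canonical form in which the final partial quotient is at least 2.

[21; 8, 6, 4]

Repeatedly divide and take the remainder:
⌊4309/204⌋ = 21, remainder 25
⌊204/25⌋ = 8, remainder 4
⌊25/4⌋ = 6, remainder 1
⌊4/1⌋ = 4, remainder 0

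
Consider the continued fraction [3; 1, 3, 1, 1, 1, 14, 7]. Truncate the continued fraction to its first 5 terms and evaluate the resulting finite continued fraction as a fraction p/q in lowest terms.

34/9

Work from the innermost term outward:
Start with 1.
1 + 1/(1/1) = 1 + 1/1 = 2/1
3 + 1/(2/1) = 3 + 1/2 = 7/2
1 + 1/(7/2) = 1 + 2/7 = 9/7
3 + 1/(9/7) = 3 + 7/9 = 34/9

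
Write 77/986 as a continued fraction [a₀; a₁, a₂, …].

[0; 12, 1, 4, 7, 2]

77 = 0·986 + 77, so a_0 = 0
986 = 12·77 + 62, so a_1 = 12
77 = 1·62 + 15, so a_2 = 1
62 = 4·15 + 2, so a_3 = 4
15 = 7·2 + 1, so a_4 = 7
2 = 2·1 + 0, so a_5 = 2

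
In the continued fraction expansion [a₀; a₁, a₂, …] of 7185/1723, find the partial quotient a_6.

7185 = 4·1723 + 293, so a_0 = 4
1723 = 5·293 + 258, so a_1 = 5
293 = 1·258 + 35, so a_2 = 1
258 = 7·35 + 13, so a_3 = 7
35 = 2·13 + 9, so a_4 = 2
13 = 1·9 + 4, so a_5 = 1
9 = 2·4 + 1, so a_6 = 2

2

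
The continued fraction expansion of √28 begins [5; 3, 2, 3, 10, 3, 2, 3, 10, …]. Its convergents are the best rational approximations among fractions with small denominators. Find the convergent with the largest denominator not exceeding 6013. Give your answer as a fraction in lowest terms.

9403/1777

a_0 = 5: 5/1  (≤ bound)
a_1 = 3: 16/3  (≤ bound)
a_2 = 2: 37/7  (≤ bound)
a_3 = 3: 127/24  (≤ bound)
a_4 = 10: 1307/247  (≤ bound)
a_5 = 3: 4048/765  (≤ bound)
a_6 = 2: 9403/1777  (≤ bound)
a_7 = 3: 32257/6096  (> 6013, stop)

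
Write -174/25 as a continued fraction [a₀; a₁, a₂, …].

Repeatedly divide and take the remainder:
-174 ÷ 25 → quotient -7, remainder 1
25 ÷ 1 → quotient 25, remainder 0

[-7; 25]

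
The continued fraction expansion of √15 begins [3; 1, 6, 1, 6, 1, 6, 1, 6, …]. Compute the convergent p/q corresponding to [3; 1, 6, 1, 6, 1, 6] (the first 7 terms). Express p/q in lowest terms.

Use the convergent recurrence hₖ = aₖ·hₖ₋₁ + hₖ₋₂ (and likewise for the denominators kₖ):
a_0 = 3: 3/1
a_1 = 1: 4/1
a_2 = 6: 27/7
a_3 = 1: 31/8
a_4 = 6: 213/55
a_5 = 1: 244/63
a_6 = 6: 1677/433

1677/433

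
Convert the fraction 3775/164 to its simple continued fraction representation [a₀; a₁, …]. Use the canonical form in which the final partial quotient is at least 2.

[23; 54, 1, 2]

⌊3775/164⌋ = 23, remainder 3
⌊164/3⌋ = 54, remainder 2
⌊3/2⌋ = 1, remainder 1
⌊2/1⌋ = 2, remainder 0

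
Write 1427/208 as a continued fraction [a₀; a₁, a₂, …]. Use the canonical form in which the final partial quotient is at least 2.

[6; 1, 6, 5, 1, 4]

1427 ÷ 208 → quotient 6, remainder 179
208 ÷ 179 → quotient 1, remainder 29
179 ÷ 29 → quotient 6, remainder 5
29 ÷ 5 → quotient 5, remainder 4
5 ÷ 4 → quotient 1, remainder 1
4 ÷ 1 → quotient 4, remainder 0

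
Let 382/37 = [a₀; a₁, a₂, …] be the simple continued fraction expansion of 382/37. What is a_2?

⌊382/37⌋ = 10, remainder 12
⌊37/12⌋ = 3, remainder 1
⌊12/1⌋ = 12, remainder 0

12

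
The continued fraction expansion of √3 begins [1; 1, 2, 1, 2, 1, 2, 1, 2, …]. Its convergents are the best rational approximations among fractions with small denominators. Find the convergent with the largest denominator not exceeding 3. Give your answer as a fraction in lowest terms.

5/3

List convergents until the denominator exceeds the bound:
a_0 = 1: 1/1  (≤ bound)
a_1 = 1: 2/1  (≤ bound)
a_2 = 2: 5/3  (≤ bound)
a_3 = 1: 7/4  (> 3, stop)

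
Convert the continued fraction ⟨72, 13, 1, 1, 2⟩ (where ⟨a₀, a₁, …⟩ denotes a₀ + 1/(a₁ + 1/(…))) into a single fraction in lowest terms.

4901/68

Start with 2.
1 + 1/(2/1) = 1 + 1/2 = 3/2
1 + 1/(3/2) = 1 + 2/3 = 5/3
13 + 1/(5/3) = 13 + 3/5 = 68/5
72 + 1/(68/5) = 72 + 5/68 = 4901/68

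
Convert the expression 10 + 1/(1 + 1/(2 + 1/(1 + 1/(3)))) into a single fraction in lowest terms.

Build up convergents one term at a time:
a_0 = 10: 10/1
a_1 = 1: 11/1
a_2 = 2: 32/3
a_3 = 1: 43/4
a_4 = 3: 161/15

161/15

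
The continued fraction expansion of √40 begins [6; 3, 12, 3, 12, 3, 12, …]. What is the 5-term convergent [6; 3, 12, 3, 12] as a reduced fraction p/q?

8886/1405

Start with 12.
3 + 1/(12/1) = 3 + 1/12 = 37/12
12 + 1/(37/12) = 12 + 12/37 = 456/37
3 + 1/(456/37) = 3 + 37/456 = 1405/456
6 + 1/(1405/456) = 6 + 456/1405 = 8886/1405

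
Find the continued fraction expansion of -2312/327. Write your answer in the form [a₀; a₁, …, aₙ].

-2312 ÷ 327 → quotient -8, remainder 304
327 ÷ 304 → quotient 1, remainder 23
304 ÷ 23 → quotient 13, remainder 5
23 ÷ 5 → quotient 4, remainder 3
5 ÷ 3 → quotient 1, remainder 2
3 ÷ 2 → quotient 1, remainder 1
2 ÷ 1 → quotient 2, remainder 0

[-8; 1, 13, 4, 1, 1, 2]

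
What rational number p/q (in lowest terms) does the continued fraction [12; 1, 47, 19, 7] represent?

83573/6439

Starting at the tail and folding back:
Start with 7.
19 + 1/(7/1) = 19 + 1/7 = 134/7
47 + 1/(134/7) = 47 + 7/134 = 6305/134
1 + 1/(6305/134) = 1 + 134/6305 = 6439/6305
12 + 1/(6439/6305) = 12 + 6305/6439 = 83573/6439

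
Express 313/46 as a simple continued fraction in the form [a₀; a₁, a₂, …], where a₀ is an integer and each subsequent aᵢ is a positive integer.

Run the Euclidean algorithm, recording each quotient:
313 ÷ 46 → quotient 6, remainder 37
46 ÷ 37 → quotient 1, remainder 9
37 ÷ 9 → quotient 4, remainder 1
9 ÷ 1 → quotient 9, remainder 0

[6; 1, 4, 9]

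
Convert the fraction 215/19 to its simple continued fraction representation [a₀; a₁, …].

[11; 3, 6]

Repeatedly divide and take the remainder:
215 = 11·19 + 6, so a_0 = 11
19 = 3·6 + 1, so a_1 = 3
6 = 6·1 + 0, so a_2 = 6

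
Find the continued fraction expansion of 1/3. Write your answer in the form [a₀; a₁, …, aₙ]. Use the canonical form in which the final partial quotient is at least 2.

[0; 3]

Apply division with remainder until the remainder is 0:
1 ÷ 3 → quotient 0, remainder 1
3 ÷ 1 → quotient 3, remainder 0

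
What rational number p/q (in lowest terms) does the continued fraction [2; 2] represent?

Work from the innermost term outward:
Start with 2.
2 + 1/(2/1) = 2 + 1/2 = 5/2

5/2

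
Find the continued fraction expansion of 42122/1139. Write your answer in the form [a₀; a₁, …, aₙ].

[36; 1, 53, 4, 5]

42122 = 36·1139 + 1118, so a_0 = 36
1139 = 1·1118 + 21, so a_1 = 1
1118 = 53·21 + 5, so a_2 = 53
21 = 4·5 + 1, so a_3 = 4
5 = 5·1 + 0, so a_4 = 5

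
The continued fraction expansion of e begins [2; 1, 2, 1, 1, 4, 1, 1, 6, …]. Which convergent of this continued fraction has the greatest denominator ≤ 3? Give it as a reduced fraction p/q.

8/3

List convergents until the denominator exceeds the bound:
a_0 = 2: 2/1  (≤ bound)
a_1 = 1: 3/1  (≤ bound)
a_2 = 2: 8/3  (≤ bound)
a_3 = 1: 11/4  (> 3, stop)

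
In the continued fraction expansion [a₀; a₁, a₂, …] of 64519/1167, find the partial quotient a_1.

3

64519 ÷ 1167 → quotient 55, remainder 334
1167 ÷ 334 → quotient 3, remainder 165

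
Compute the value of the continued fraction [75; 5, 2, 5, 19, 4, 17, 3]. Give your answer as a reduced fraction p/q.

a_0 = 75: 75/1
a_1 = 5: 376/5
a_2 = 2: 827/11
a_3 = 5: 4511/60
a_4 = 19: 86536/1151
a_5 = 4: 350655/4664
a_6 = 17: 6047671/80439
a_7 = 3: 18493668/245981

18493668/245981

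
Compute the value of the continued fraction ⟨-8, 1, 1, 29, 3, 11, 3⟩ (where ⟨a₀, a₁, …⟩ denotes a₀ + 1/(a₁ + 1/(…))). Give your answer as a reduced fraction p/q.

Build up convergents one term at a time:
a_0 = -8: -8/1
a_1 = 1: -7/1
a_2 = 1: -15/2
a_3 = 29: -442/59
a_4 = 3: -1341/179
a_5 = 11: -15193/2028
a_6 = 3: -46920/6263

-46920/6263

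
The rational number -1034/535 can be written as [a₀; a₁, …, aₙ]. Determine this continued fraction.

-1034 ÷ 535 → quotient -2, remainder 36
535 ÷ 36 → quotient 14, remainder 31
36 ÷ 31 → quotient 1, remainder 5
31 ÷ 5 → quotient 6, remainder 1
5 ÷ 1 → quotient 5, remainder 0

[-2; 14, 1, 6, 5]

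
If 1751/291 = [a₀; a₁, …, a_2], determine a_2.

5

⌊1751/291⌋ = 6, remainder 5
⌊291/5⌋ = 58, remainder 1
⌊5/1⌋ = 5, remainder 0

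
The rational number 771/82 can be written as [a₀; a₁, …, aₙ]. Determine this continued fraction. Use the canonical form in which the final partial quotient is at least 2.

⌊771/82⌋ = 9, remainder 33
⌊82/33⌋ = 2, remainder 16
⌊33/16⌋ = 2, remainder 1
⌊16/1⌋ = 16, remainder 0

[9; 2, 2, 16]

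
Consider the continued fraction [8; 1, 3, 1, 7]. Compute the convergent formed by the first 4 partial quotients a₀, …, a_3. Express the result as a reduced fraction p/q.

Collapse the nested fraction from the inside out:
Start with 1.
3 + 1/(1/1) = 3 + 1/1 = 4/1
1 + 1/(4/1) = 1 + 1/4 = 5/4
8 + 1/(5/4) = 8 + 4/5 = 44/5

44/5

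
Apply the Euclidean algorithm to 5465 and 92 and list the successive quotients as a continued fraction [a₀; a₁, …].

⌊5465/92⌋ = 59, remainder 37
⌊92/37⌋ = 2, remainder 18
⌊37/18⌋ = 2, remainder 1
⌊18/1⌋ = 18, remainder 0

[59; 2, 2, 18]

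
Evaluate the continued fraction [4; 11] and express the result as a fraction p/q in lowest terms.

Start with 11.
4 + 1/(11/1) = 4 + 1/11 = 45/11

45/11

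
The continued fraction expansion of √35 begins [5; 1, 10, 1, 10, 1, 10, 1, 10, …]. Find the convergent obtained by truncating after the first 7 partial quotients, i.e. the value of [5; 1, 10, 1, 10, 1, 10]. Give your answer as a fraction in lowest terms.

9235/1561

Use the convergent recurrence hₖ = aₖ·hₖ₋₁ + hₖ₋₂ (and likewise for the denominators kₖ):
a_0 = 5: 5/1
a_1 = 1: 6/1
a_2 = 10: 65/11
a_3 = 1: 71/12
a_4 = 10: 775/131
a_5 = 1: 846/143
a_6 = 10: 9235/1561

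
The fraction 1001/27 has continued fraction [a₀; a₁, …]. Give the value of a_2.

2

Run the Euclidean algorithm, recording each quotient:
1001 = 37·27 + 2, so a_0 = 37
27 = 13·2 + 1, so a_1 = 13
2 = 2·1 + 0, so a_2 = 2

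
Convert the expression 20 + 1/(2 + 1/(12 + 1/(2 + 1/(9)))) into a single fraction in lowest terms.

Use the convergent recurrence hₖ = aₖ·hₖ₋₁ + hₖ₋₂ (and likewise for the denominators kₖ):
a_0 = 20: 20/1
a_1 = 2: 41/2
a_2 = 12: 512/25
a_3 = 2: 1065/52
a_4 = 9: 10097/493

10097/493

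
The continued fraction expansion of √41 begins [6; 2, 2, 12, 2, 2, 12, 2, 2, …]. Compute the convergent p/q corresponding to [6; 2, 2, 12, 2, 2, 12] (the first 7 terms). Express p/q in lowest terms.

25414/3969

Collapse the nested fraction from the inside out:
Start with 12.
2 + 1/(12/1) = 2 + 1/12 = 25/12
2 + 1/(25/12) = 2 + 12/25 = 62/25
12 + 1/(62/25) = 12 + 25/62 = 769/62
2 + 1/(769/62) = 2 + 62/769 = 1600/769
2 + 1/(1600/769) = 2 + 769/1600 = 3969/1600
6 + 1/(3969/1600) = 6 + 1600/3969 = 25414/3969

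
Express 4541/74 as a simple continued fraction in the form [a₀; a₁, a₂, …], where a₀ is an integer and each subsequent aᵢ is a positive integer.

[61; 2, 1, 2, 1, 6]

⌊4541/74⌋ = 61, remainder 27
⌊74/27⌋ = 2, remainder 20
⌊27/20⌋ = 1, remainder 7
⌊20/7⌋ = 2, remainder 6
⌊7/6⌋ = 1, remainder 1
⌊6/1⌋ = 6, remainder 0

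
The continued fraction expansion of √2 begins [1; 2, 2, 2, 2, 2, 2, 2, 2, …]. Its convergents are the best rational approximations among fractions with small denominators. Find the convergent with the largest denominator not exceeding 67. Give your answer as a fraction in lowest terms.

a_0 = 1: 1/1  (≤ bound)
a_1 = 2: 3/2  (≤ bound)
a_2 = 2: 7/5  (≤ bound)
a_3 = 2: 17/12  (≤ bound)
a_4 = 2: 41/29  (≤ bound)
a_5 = 2: 99/70  (> 67, stop)

41/29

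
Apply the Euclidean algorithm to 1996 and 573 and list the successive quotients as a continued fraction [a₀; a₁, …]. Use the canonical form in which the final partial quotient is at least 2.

[3; 2, 14, 1, 1, 2, 1, 2]

Repeatedly divide and take the remainder:
1996 = 3·573 + 277, so a_0 = 3
573 = 2·277 + 19, so a_1 = 2
277 = 14·19 + 11, so a_2 = 14
19 = 1·11 + 8, so a_3 = 1
11 = 1·8 + 3, so a_4 = 1
8 = 2·3 + 2, so a_5 = 2
3 = 1·2 + 1, so a_6 = 1
2 = 2·1 + 0, so a_7 = 2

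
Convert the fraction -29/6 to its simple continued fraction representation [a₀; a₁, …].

[-5; 6]

⌊-29/6⌋ = -5, remainder 1
⌊6/1⌋ = 6, remainder 0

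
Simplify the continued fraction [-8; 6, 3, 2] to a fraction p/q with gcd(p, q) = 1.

Collapse the nested fraction from the inside out:
Start with 2.
3 + 1/(2/1) = 3 + 1/2 = 7/2
6 + 1/(7/2) = 6 + 2/7 = 44/7
-8 + 1/(44/7) = -8 + 7/44 = -345/44

-345/44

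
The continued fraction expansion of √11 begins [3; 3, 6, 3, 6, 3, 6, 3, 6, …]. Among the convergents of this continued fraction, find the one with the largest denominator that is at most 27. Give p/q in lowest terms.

a_0 = 3: 3/1  (≤ bound)
a_1 = 3: 10/3  (≤ bound)
a_2 = 6: 63/19  (≤ bound)
a_3 = 3: 199/60  (> 27, stop)

63/19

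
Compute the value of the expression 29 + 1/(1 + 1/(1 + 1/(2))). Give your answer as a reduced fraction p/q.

148/5

a_0 = 29: 29/1
a_1 = 1: 30/1
a_2 = 1: 59/2
a_3 = 2: 148/5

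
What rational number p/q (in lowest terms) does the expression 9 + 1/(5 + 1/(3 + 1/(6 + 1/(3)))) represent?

2931/319

Build up convergents one term at a time:
a_0 = 9: 9/1
a_1 = 5: 46/5
a_2 = 3: 147/16
a_3 = 6: 928/101
a_4 = 3: 2931/319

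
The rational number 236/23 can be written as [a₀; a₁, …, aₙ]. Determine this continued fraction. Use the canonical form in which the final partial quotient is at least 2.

236 = 10·23 + 6, so a_0 = 10
23 = 3·6 + 5, so a_1 = 3
6 = 1·5 + 1, so a_2 = 1
5 = 5·1 + 0, so a_3 = 5

[10; 3, 1, 5]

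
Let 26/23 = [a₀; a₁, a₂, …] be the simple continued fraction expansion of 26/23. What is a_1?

7

Run the Euclidean algorithm, recording each quotient:
26 = 1·23 + 3, so a_0 = 1
23 = 7·3 + 2, so a_1 = 7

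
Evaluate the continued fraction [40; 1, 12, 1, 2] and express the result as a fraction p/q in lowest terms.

Collapse the nested fraction from the inside out:
Start with 2.
1 + 1/(2/1) = 1 + 1/2 = 3/2
12 + 1/(3/2) = 12 + 2/3 = 38/3
1 + 1/(38/3) = 1 + 3/38 = 41/38
40 + 1/(41/38) = 40 + 38/41 = 1678/41

1678/41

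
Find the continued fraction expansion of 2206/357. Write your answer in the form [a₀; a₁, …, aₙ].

[6; 5, 1, 1, 2, 1, 2, 3]

2206 = 6·357 + 64, so a_0 = 6
357 = 5·64 + 37, so a_1 = 5
64 = 1·37 + 27, so a_2 = 1
37 = 1·27 + 10, so a_3 = 1
27 = 2·10 + 7, so a_4 = 2
10 = 1·7 + 3, so a_5 = 1
7 = 2·3 + 1, so a_6 = 2
3 = 3·1 + 0, so a_7 = 3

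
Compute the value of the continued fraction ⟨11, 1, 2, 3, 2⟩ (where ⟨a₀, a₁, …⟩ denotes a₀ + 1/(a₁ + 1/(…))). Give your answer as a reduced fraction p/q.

269/23

a_0 = 11: 11/1
a_1 = 1: 12/1
a_2 = 2: 35/3
a_3 = 3: 117/10
a_4 = 2: 269/23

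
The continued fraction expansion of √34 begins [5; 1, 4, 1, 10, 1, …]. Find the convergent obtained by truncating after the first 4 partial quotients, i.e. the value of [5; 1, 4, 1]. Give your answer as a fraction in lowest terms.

35/6

Start with 1.
4 + 1/(1/1) = 4 + 1/1 = 5/1
1 + 1/(5/1) = 1 + 1/5 = 6/5
5 + 1/(6/5) = 5 + 5/6 = 35/6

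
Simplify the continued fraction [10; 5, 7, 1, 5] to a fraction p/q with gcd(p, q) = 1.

2457/241

a_0 = 10: 10/1
a_1 = 5: 51/5
a_2 = 7: 367/36
a_3 = 1: 418/41
a_4 = 5: 2457/241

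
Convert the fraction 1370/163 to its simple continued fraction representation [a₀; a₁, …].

⌊1370/163⌋ = 8, remainder 66
⌊163/66⌋ = 2, remainder 31
⌊66/31⌋ = 2, remainder 4
⌊31/4⌋ = 7, remainder 3
⌊4/3⌋ = 1, remainder 1
⌊3/1⌋ = 3, remainder 0

[8; 2, 2, 7, 1, 3]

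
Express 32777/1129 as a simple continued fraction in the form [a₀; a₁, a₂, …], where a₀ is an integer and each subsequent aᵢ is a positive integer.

Repeatedly divide and take the remainder:
⌊32777/1129⌋ = 29, remainder 36
⌊1129/36⌋ = 31, remainder 13
⌊36/13⌋ = 2, remainder 10
⌊13/10⌋ = 1, remainder 3
⌊10/3⌋ = 3, remainder 1
⌊3/1⌋ = 3, remainder 0

[29; 31, 2, 1, 3, 3]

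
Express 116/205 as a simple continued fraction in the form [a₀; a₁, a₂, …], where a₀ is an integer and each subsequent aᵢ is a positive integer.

Run the Euclidean algorithm, recording each quotient:
116 ÷ 205 → quotient 0, remainder 116
205 ÷ 116 → quotient 1, remainder 89
116 ÷ 89 → quotient 1, remainder 27
89 ÷ 27 → quotient 3, remainder 8
27 ÷ 8 → quotient 3, remainder 3
8 ÷ 3 → quotient 2, remainder 2
3 ÷ 2 → quotient 1, remainder 1
2 ÷ 1 → quotient 2, remainder 0

[0; 1, 1, 3, 3, 2, 1, 2]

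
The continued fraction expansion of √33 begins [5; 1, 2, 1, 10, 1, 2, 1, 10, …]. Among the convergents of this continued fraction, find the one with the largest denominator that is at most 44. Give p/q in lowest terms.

247/43

a_0 = 5: 5/1  (≤ bound)
a_1 = 1: 6/1  (≤ bound)
a_2 = 2: 17/3  (≤ bound)
a_3 = 1: 23/4  (≤ bound)
a_4 = 10: 247/43  (≤ bound)
a_5 = 1: 270/47  (> 44, stop)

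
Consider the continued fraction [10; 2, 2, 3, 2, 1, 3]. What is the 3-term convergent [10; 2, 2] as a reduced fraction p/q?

Start with 2.
2 + 1/(2/1) = 2 + 1/2 = 5/2
10 + 1/(5/2) = 10 + 2/5 = 52/5

52/5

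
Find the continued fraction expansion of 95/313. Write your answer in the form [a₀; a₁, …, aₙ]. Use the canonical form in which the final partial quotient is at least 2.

[0; 3, 3, 2, 1, 1, 5]

Apply division with remainder until the remainder is 0:
95 = 0·313 + 95, so a_0 = 0
313 = 3·95 + 28, so a_1 = 3
95 = 3·28 + 11, so a_2 = 3
28 = 2·11 + 6, so a_3 = 2
11 = 1·6 + 5, so a_4 = 1
6 = 1·5 + 1, so a_5 = 1
5 = 5·1 + 0, so a_6 = 5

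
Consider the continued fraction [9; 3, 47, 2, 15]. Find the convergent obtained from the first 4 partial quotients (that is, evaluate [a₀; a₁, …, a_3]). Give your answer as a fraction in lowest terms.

a_0 = 9: 9/1
a_1 = 3: 28/3
a_2 = 47: 1325/142
a_3 = 2: 2678/287

2678/287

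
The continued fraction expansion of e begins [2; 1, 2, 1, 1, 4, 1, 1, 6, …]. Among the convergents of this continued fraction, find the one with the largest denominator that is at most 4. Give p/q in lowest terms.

11/4

a_0 = 2: 2/1  (≤ bound)
a_1 = 1: 3/1  (≤ bound)
a_2 = 2: 8/3  (≤ bound)
a_3 = 1: 11/4  (≤ bound)
a_4 = 1: 19/7  (> 4, stop)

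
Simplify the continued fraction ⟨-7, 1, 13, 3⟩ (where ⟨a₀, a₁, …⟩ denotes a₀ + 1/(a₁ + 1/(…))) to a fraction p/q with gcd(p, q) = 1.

Build up convergents one term at a time:
a_0 = -7: -7/1
a_1 = 1: -6/1
a_2 = 13: -85/14
a_3 = 3: -261/43

-261/43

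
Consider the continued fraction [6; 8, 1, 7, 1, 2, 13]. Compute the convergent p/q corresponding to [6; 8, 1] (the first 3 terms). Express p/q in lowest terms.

a_0 = 6: 6/1
a_1 = 8: 49/8
a_2 = 1: 55/9

55/9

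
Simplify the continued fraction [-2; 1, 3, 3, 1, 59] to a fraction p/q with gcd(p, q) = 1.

a_0 = -2: -2/1
a_1 = 1: -1/1
a_2 = 3: -5/4
a_3 = 3: -16/13
a_4 = 1: -21/17
a_5 = 59: -1255/1016

-1255/1016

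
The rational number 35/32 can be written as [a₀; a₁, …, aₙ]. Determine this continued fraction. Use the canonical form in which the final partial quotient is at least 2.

Repeatedly divide and take the remainder:
35 ÷ 32 → quotient 1, remainder 3
32 ÷ 3 → quotient 10, remainder 2
3 ÷ 2 → quotient 1, remainder 1
2 ÷ 1 → quotient 2, remainder 0

[1; 10, 1, 2]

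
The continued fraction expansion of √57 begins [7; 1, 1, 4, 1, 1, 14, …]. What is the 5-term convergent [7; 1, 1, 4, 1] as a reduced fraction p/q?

a_0 = 7: 7/1
a_1 = 1: 8/1
a_2 = 1: 15/2
a_3 = 4: 68/9
a_4 = 1: 83/11

83/11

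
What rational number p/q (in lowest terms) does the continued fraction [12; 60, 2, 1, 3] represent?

7979/664

a_0 = 12: 12/1
a_1 = 60: 721/60
a_2 = 2: 1454/121
a_3 = 1: 2175/181
a_4 = 3: 7979/664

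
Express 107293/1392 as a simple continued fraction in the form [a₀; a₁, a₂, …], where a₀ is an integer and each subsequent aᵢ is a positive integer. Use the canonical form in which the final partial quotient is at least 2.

[77; 12, 1, 3, 2, 1, 3, 2]

Run the Euclidean algorithm, recording each quotient:
107293 = 77·1392 + 109, so a_0 = 77
1392 = 12·109 + 84, so a_1 = 12
109 = 1·84 + 25, so a_2 = 1
84 = 3·25 + 9, so a_3 = 3
25 = 2·9 + 7, so a_4 = 2
9 = 1·7 + 2, so a_5 = 1
7 = 3·2 + 1, so a_6 = 3
2 = 2·1 + 0, so a_7 = 2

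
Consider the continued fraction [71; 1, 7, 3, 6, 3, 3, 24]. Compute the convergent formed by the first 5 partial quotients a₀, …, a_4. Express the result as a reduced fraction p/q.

Start with 6.
3 + 1/(6/1) = 3 + 1/6 = 19/6
7 + 1/(19/6) = 7 + 6/19 = 139/19
1 + 1/(139/19) = 1 + 19/139 = 158/139
71 + 1/(158/139) = 71 + 139/158 = 11357/158

11357/158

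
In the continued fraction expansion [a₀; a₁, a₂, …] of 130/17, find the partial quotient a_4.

⌊130/17⌋ = 7, remainder 11
⌊17/11⌋ = 1, remainder 6
⌊11/6⌋ = 1, remainder 5
⌊6/5⌋ = 1, remainder 1
⌊5/1⌋ = 5, remainder 0

5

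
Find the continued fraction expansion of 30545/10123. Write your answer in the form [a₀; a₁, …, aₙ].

30545 = 3·10123 + 176, so a_0 = 3
10123 = 57·176 + 91, so a_1 = 57
176 = 1·91 + 85, so a_2 = 1
91 = 1·85 + 6, so a_3 = 1
85 = 14·6 + 1, so a_4 = 14
6 = 6·1 + 0, so a_5 = 6

[3; 57, 1, 1, 14, 6]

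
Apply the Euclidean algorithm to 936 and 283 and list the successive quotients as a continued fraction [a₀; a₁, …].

[3; 3, 3, 1, 21]

936 ÷ 283 → quotient 3, remainder 87
283 ÷ 87 → quotient 3, remainder 22
87 ÷ 22 → quotient 3, remainder 21
22 ÷ 21 → quotient 1, remainder 1
21 ÷ 1 → quotient 21, remainder 0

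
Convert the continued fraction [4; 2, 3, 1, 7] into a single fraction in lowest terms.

Build up convergents one term at a time:
a_0 = 4: 4/1
a_1 = 2: 9/2
a_2 = 3: 31/7
a_3 = 1: 40/9
a_4 = 7: 311/70

311/70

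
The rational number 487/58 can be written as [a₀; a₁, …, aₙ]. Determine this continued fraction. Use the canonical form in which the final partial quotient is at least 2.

[8; 2, 1, 1, 11]

487 ÷ 58 → quotient 8, remainder 23
58 ÷ 23 → quotient 2, remainder 12
23 ÷ 12 → quotient 1, remainder 11
12 ÷ 11 → quotient 1, remainder 1
11 ÷ 1 → quotient 11, remainder 0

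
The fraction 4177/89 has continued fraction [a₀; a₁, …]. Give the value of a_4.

Apply division with remainder until the remainder is 0:
4177 = 46·89 + 83, so a_0 = 46
89 = 1·83 + 6, so a_1 = 1
83 = 13·6 + 5, so a_2 = 13
6 = 1·5 + 1, so a_3 = 1
5 = 5·1 + 0, so a_4 = 5

5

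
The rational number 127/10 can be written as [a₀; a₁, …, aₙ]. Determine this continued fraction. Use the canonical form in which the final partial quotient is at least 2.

[12; 1, 2, 3]

127 = 12·10 + 7, so a_0 = 12
10 = 1·7 + 3, so a_1 = 1
7 = 2·3 + 1, so a_2 = 2
3 = 3·1 + 0, so a_3 = 3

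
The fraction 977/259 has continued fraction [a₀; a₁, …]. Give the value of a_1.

977 = 3·259 + 200, so a_0 = 3
259 = 1·200 + 59, so a_1 = 1

1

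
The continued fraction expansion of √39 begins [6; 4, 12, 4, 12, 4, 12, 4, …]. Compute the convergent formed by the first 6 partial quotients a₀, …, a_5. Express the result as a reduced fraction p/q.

Build up convergents one term at a time:
a_0 = 6: 6/1
a_1 = 4: 25/4
a_2 = 12: 306/49
a_3 = 4: 1249/200
a_4 = 12: 15294/2449
a_5 = 4: 62425/9996

62425/9996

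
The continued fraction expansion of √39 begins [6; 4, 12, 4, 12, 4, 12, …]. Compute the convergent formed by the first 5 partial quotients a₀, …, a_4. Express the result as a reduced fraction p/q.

a_0 = 6: 6/1
a_1 = 4: 25/4
a_2 = 12: 306/49
a_3 = 4: 1249/200
a_4 = 12: 15294/2449

15294/2449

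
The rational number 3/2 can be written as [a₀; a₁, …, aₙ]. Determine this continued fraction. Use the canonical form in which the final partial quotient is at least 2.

⌊3/2⌋ = 1, remainder 1
⌊2/1⌋ = 2, remainder 0

[1; 2]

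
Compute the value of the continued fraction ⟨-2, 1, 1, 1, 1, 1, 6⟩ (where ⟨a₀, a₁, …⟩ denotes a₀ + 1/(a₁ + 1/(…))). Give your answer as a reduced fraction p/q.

Start with 6.
1 + 1/(6/1) = 1 + 1/6 = 7/6
1 + 1/(7/6) = 1 + 6/7 = 13/7
1 + 1/(13/7) = 1 + 7/13 = 20/13
1 + 1/(20/13) = 1 + 13/20 = 33/20
1 + 1/(33/20) = 1 + 20/33 = 53/33
-2 + 1/(53/33) = -2 + 33/53 = -73/53

-73/53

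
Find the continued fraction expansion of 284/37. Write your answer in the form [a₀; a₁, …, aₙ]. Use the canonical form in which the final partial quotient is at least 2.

Repeatedly divide and take the remainder:
284 ÷ 37 → quotient 7, remainder 25
37 ÷ 25 → quotient 1, remainder 12
25 ÷ 12 → quotient 2, remainder 1
12 ÷ 1 → quotient 12, remainder 0

[7; 1, 2, 12]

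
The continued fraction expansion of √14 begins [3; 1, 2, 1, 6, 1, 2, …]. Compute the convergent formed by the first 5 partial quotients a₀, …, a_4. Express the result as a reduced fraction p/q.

101/27

a_0 = 3: 3/1
a_1 = 1: 4/1
a_2 = 2: 11/3
a_3 = 1: 15/4
a_4 = 6: 101/27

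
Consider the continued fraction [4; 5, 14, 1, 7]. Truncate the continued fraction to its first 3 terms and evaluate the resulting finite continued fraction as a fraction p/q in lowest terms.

Start with 14.
5 + 1/(14/1) = 5 + 1/14 = 71/14
4 + 1/(71/14) = 4 + 14/71 = 298/71

298/71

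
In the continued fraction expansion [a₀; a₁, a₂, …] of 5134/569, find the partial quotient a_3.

3

Apply division with remainder until the remainder is 0:
⌊5134/569⌋ = 9, remainder 13
⌊569/13⌋ = 43, remainder 10
⌊13/10⌋ = 1, remainder 3
⌊10/3⌋ = 3, remainder 1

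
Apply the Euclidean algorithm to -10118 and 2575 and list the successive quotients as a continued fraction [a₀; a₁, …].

-10118 ÷ 2575 → quotient -4, remainder 182
2575 ÷ 182 → quotient 14, remainder 27
182 ÷ 27 → quotient 6, remainder 20
27 ÷ 20 → quotient 1, remainder 7
20 ÷ 7 → quotient 2, remainder 6
7 ÷ 6 → quotient 1, remainder 1
6 ÷ 1 → quotient 6, remainder 0

[-4; 14, 6, 1, 2, 1, 6]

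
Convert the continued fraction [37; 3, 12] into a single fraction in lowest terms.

1381/37

Start with 12.
3 + 1/(12/1) = 3 + 1/12 = 37/12
37 + 1/(37/12) = 37 + 12/37 = 1381/37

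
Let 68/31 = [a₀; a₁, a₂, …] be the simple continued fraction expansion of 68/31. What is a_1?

5

Apply division with remainder until the remainder is 0:
⌊68/31⌋ = 2, remainder 6
⌊31/6⌋ = 5, remainder 1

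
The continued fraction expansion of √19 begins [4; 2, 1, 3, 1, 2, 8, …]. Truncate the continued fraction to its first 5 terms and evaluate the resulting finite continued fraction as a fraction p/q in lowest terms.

a_0 = 4: 4/1
a_1 = 2: 9/2
a_2 = 1: 13/3
a_3 = 3: 48/11
a_4 = 1: 61/14

61/14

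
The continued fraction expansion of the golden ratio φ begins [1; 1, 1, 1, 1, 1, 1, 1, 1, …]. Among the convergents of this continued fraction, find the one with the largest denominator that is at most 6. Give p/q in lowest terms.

a_0 = 1: 1/1  (≤ bound)
a_1 = 1: 2/1  (≤ bound)
a_2 = 1: 3/2  (≤ bound)
a_3 = 1: 5/3  (≤ bound)
a_4 = 1: 8/5  (≤ bound)
a_5 = 1: 13/8  (> 6, stop)

8/5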